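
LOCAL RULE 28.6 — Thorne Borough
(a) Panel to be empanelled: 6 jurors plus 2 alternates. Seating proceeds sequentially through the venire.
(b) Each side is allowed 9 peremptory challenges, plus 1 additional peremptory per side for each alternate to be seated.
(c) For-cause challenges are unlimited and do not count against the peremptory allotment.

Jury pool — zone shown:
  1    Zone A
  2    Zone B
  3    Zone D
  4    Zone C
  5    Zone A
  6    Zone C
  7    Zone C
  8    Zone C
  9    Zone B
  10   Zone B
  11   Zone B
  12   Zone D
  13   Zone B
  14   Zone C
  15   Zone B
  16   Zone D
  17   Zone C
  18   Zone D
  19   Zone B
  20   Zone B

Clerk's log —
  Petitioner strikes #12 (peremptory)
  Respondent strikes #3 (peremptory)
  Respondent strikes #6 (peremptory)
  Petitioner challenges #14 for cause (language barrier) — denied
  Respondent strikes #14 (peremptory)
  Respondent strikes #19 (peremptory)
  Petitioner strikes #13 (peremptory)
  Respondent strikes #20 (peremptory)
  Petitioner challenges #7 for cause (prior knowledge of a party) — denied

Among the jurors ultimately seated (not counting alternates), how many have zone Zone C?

3

Removed: #3, #6, #12, #13, #14, #19, #20.
Seated jurors 1–6: #1, #2, #4, #5, #7, #8 (alternates #9, #10 not counted).
Of those, in Zone C: #4, #7, #8 → 3.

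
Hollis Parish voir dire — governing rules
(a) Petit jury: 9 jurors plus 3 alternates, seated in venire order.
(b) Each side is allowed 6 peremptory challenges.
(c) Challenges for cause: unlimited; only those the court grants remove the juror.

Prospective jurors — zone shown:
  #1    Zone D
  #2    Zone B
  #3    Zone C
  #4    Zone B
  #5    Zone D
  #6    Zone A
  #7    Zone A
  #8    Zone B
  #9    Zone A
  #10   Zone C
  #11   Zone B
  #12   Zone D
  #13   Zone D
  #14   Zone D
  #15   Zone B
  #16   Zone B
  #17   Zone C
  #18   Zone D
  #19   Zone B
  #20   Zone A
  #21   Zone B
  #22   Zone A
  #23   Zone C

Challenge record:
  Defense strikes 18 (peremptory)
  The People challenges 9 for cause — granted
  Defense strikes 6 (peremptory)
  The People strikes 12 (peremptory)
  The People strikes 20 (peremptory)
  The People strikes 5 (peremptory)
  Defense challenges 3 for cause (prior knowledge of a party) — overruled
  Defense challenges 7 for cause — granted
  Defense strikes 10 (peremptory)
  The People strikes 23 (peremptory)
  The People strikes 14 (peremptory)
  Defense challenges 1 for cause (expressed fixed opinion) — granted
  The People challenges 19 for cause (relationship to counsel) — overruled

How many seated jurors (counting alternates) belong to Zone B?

Removed: #1, #5, #6, #7, #9, #10, #12, #14, #18, #20, #23.
Seated (12 incl. alternates): #2, #3, #4, #8, #11, #13, #15, #16, #17, #19, #21, #22.
Of those, in Zone B: #2, #4, #8, #11, #15, #16, #19, #21 → 8.

8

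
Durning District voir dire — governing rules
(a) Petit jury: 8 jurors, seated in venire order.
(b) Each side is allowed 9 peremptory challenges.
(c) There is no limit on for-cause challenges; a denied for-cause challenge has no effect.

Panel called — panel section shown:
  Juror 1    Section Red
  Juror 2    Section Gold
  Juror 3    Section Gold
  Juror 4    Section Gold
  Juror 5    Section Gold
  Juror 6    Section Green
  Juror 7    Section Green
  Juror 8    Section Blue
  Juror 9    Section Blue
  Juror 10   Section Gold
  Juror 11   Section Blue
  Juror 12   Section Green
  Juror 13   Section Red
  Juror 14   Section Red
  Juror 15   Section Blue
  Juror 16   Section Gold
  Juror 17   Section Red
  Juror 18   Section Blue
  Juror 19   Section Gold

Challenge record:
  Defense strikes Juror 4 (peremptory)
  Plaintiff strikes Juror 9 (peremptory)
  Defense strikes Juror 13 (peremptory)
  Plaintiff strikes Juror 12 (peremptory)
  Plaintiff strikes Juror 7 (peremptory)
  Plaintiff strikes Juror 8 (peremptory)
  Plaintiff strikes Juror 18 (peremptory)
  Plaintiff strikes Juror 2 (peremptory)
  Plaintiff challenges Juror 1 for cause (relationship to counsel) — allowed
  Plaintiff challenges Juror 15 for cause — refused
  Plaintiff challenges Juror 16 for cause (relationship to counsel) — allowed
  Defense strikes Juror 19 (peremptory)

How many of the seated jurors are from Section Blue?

2

Removed: #1, #2, #4, #7, #8, #9, #12, #13, #16, #18, #19.
Seated jurors 1–8: #3, #5, #6, #10, #11, #14, #15, #17.
Of those, in Section Blue: #11, #15 → 2.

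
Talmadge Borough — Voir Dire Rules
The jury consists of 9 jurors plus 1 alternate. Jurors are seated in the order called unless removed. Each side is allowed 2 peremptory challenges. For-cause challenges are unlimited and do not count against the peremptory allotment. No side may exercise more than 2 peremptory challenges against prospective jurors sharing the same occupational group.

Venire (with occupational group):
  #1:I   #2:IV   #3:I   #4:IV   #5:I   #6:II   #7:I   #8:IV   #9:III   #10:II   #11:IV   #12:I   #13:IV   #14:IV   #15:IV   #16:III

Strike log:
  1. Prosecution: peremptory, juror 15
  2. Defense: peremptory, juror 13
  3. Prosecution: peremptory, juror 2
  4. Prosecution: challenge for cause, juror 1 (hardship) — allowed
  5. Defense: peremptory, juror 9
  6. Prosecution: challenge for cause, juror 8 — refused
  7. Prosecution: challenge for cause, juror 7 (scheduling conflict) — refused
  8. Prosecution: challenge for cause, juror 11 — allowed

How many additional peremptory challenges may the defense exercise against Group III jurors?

0

Defense peremptories so far: #13, #9 — 2 of 2 used, 0 left overall.
Against Group III: #9 — 1 used; per-group cap 2 leaves 1.
Binding limit: min(0, 1) = 0.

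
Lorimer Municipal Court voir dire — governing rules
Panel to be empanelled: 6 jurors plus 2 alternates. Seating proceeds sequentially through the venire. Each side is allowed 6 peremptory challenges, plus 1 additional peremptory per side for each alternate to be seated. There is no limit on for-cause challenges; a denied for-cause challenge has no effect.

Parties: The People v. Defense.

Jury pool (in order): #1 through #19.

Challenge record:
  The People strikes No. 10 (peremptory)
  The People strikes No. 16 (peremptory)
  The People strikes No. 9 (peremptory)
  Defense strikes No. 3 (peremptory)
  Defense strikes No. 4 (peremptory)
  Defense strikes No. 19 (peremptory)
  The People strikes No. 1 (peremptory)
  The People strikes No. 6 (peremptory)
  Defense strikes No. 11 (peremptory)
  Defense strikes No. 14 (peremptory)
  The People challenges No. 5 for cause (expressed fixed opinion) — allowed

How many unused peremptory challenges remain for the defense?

Defense allotment: 6 base + 1 × 2 alternates = 8.
Defense peremptories used: #3, #4, #19, #11, #14 — 5.
Remaining: 8 − 5 = 3.

3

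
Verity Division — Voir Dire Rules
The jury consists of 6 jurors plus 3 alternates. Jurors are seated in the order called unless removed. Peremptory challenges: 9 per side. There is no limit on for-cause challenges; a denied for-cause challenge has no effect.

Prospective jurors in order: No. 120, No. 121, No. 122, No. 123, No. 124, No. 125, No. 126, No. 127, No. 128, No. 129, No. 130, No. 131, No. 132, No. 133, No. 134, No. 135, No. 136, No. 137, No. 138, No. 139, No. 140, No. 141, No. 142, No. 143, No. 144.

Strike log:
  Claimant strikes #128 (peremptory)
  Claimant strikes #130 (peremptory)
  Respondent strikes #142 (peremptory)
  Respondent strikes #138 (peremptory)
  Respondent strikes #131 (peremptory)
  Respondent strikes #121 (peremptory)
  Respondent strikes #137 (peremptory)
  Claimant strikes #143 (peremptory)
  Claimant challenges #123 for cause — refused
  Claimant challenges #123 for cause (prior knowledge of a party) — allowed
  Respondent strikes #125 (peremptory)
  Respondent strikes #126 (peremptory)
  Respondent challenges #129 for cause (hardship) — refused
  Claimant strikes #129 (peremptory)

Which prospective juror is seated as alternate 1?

Removed: #121, #123, #125, #126, #128, #129, #130, #131, #137, #138, #142, #143.
Filling seats in venire order through position 7: #120, #122, #124, #127, #132, #133, #134.
So alternate 1 is #134.

134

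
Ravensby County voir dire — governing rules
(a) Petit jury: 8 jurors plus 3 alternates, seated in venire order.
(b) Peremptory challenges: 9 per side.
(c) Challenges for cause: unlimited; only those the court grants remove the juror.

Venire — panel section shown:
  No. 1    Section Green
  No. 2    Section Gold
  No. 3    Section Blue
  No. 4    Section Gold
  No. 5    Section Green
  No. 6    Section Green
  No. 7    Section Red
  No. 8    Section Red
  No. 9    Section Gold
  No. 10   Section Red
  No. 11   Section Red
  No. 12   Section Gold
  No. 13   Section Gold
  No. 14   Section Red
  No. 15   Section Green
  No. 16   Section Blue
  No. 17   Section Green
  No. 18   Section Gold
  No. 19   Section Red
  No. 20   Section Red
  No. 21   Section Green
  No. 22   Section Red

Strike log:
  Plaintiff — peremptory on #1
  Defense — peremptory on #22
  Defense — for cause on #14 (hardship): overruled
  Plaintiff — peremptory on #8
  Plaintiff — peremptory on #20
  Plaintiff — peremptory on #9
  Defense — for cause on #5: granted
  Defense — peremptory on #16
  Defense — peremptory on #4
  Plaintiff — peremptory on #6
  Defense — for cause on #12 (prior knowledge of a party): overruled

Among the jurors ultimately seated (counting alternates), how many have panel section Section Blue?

Removed: #1, #4, #5, #6, #8, #9, #16, #20, #22.
Seated (11 incl. alternates): #2, #3, #7, #10, #11, #12, #13, #14, #15, #17, #18.
Of those, in Section Blue: #3 → 1.

1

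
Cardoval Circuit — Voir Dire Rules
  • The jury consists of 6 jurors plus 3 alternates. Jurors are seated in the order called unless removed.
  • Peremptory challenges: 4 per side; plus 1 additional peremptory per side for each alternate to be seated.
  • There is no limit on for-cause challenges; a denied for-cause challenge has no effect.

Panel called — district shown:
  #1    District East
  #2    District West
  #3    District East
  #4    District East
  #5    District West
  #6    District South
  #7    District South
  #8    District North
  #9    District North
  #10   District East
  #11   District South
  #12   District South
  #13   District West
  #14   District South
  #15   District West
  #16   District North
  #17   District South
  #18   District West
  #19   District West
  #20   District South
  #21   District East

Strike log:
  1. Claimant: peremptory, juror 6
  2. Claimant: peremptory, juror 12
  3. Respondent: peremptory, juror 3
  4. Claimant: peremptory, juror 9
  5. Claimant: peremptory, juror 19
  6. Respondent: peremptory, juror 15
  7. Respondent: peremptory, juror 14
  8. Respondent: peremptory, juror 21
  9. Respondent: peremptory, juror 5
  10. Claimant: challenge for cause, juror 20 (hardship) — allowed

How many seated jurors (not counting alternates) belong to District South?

Removed: #3, #5, #6, #9, #12, #14, #15, #19, #20, #21.
Seated jurors 1–6: #1, #2, #4, #7, #8, #10 (alternates #11, #13, #16 not counted).
Of those, in District South: #7 → 1.

1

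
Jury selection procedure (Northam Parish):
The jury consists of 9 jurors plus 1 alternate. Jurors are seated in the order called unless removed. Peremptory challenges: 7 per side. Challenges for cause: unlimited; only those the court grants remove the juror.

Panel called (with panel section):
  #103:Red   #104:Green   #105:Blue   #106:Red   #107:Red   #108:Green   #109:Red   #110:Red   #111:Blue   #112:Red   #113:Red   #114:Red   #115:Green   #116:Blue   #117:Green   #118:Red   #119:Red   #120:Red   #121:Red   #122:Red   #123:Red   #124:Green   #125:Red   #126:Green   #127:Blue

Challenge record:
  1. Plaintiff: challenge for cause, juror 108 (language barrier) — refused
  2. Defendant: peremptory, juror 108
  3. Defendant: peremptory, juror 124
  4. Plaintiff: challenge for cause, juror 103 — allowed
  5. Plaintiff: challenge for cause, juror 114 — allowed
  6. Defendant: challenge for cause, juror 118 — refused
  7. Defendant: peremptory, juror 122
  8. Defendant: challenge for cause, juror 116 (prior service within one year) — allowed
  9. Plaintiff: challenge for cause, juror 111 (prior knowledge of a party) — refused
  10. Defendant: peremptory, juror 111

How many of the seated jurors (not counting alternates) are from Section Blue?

1

Removed: #103, #108, #111, #114, #116, #122, #124.
Seated jurors 1–9: #104, #105, #106, #107, #109, #110, #112, #113, #115 (alternates #117 not counted).
Of those, in Section Blue: #105 → 1.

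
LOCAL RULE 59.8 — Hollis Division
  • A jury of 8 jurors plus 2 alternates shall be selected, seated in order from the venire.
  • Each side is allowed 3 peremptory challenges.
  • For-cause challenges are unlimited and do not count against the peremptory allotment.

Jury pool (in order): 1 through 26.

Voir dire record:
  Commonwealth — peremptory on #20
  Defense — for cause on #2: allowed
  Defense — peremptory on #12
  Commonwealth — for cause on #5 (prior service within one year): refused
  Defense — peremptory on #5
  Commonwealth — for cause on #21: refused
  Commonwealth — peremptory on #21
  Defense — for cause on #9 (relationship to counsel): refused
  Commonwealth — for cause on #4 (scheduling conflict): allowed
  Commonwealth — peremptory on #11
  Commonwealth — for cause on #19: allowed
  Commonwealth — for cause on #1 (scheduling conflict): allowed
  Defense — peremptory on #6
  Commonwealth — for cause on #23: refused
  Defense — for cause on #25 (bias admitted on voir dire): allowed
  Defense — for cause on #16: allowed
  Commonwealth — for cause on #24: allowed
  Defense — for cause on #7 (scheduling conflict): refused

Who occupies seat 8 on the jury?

Removed: #1, #2, #4, #5, #6, #11, #12, #16, #19, #20, #21, #24, #25. (#7, #9, #23 stay — for-cause denied.)
Filling seats in venire order through position 8: #3, #7, #8, #9, #10, #13, #14, #15.
So seat 8 is #15.

15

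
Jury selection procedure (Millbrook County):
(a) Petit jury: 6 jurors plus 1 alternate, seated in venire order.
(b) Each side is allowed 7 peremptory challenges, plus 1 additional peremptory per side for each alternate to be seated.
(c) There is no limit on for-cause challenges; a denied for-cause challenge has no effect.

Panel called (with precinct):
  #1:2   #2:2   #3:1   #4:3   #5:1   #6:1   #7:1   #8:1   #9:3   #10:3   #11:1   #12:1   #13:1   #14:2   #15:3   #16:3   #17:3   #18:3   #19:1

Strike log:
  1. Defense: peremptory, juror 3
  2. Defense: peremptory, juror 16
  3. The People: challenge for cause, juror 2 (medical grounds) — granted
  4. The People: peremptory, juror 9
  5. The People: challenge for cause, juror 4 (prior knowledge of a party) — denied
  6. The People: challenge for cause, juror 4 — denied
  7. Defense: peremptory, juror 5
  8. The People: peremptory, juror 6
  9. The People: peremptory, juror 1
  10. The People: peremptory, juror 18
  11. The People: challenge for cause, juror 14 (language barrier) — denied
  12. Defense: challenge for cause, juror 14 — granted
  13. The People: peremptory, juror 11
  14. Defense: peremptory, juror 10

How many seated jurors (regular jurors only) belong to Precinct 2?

Removed: #1, #2, #3, #5, #6, #9, #10, #11, #14, #16, #18.
Seated jurors 1–6: #4, #7, #8, #12, #13, #15 (alternates #17 not counted).
None of those are in Precinct 2 → 0.

0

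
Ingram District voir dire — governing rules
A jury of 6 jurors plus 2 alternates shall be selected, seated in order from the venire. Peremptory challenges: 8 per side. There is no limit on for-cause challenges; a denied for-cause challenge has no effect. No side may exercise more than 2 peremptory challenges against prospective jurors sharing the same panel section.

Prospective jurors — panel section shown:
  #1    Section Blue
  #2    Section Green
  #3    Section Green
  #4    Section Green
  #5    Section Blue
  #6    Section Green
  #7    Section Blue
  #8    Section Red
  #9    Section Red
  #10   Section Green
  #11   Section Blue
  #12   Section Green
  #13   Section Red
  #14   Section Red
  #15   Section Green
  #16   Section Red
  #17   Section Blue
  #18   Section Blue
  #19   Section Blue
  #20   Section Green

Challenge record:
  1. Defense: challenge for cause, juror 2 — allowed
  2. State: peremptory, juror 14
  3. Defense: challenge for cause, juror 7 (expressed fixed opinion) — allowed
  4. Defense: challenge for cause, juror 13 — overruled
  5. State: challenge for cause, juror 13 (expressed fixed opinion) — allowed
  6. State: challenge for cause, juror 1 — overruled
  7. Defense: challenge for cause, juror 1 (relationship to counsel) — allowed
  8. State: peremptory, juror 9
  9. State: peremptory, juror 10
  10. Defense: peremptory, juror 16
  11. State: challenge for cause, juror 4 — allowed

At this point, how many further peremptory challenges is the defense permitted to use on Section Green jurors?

Defense peremptories so far: #16 — 1 of 8 used, 7 left overall.
Against Section Green: none yet — per-section cap 2 leaves 2.
Binding limit: min(7, 2) = 2.

2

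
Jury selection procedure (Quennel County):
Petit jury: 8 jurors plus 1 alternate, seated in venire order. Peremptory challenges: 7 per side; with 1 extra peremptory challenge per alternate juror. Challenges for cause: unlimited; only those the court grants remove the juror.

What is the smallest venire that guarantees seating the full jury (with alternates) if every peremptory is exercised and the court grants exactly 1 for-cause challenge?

26

Seats to fill: 8 + 1 alternates = 9.
Peremptories: 7 + 1×1 = 8 per side × 2 sides = 16.
For-cause removals: 1.
Minimum venire: 9 + 16 + 1 = 26.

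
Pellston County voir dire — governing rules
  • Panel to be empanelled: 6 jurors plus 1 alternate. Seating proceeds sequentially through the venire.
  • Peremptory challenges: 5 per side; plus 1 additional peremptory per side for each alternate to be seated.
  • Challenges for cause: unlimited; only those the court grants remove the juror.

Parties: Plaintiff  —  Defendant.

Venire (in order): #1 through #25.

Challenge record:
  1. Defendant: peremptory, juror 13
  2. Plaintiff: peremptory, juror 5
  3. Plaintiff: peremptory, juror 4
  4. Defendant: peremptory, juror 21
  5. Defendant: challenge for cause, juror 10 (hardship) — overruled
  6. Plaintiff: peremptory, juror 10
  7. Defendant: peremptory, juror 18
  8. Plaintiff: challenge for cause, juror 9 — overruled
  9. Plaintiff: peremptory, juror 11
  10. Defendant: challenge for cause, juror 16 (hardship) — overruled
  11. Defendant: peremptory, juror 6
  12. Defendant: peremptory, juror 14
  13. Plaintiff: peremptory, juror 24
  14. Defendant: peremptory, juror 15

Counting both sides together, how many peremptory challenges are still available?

1

Plaintiff allotment: 5 base + 1 × 1 alternate = 6. Defendant allotment: 5 base + 1 × 1 alternate = 6.
Plaintiff peremptories used: #5, #4, #10, #11, #24 — 5 (the for-cause on #9 doesn't count).
Defendant peremptories used: #13, #21, #18, #6, #14, #15 — 6 (for-cause on #10, #16 don't count).
Remaining: (6 − 5) + (6 − 6) = 1.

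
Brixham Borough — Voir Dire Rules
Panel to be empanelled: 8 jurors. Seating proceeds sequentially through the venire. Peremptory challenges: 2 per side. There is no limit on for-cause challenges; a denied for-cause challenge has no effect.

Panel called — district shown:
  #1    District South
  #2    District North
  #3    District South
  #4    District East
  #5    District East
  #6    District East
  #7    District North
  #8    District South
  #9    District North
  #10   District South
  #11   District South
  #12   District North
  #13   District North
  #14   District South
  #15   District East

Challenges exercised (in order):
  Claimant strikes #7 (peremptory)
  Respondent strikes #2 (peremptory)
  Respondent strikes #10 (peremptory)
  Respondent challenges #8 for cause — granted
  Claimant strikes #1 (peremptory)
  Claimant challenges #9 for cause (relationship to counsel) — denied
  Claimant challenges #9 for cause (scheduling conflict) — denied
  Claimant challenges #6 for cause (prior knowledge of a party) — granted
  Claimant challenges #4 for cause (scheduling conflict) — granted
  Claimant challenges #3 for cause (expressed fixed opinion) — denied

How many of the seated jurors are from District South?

Removed: #1, #2, #4, #6, #7, #8, #10.
Seated jurors 1–8: #3, #5, #9, #11, #12, #13, #14, #15.
Of those, in District South: #3, #11, #14 → 3.

3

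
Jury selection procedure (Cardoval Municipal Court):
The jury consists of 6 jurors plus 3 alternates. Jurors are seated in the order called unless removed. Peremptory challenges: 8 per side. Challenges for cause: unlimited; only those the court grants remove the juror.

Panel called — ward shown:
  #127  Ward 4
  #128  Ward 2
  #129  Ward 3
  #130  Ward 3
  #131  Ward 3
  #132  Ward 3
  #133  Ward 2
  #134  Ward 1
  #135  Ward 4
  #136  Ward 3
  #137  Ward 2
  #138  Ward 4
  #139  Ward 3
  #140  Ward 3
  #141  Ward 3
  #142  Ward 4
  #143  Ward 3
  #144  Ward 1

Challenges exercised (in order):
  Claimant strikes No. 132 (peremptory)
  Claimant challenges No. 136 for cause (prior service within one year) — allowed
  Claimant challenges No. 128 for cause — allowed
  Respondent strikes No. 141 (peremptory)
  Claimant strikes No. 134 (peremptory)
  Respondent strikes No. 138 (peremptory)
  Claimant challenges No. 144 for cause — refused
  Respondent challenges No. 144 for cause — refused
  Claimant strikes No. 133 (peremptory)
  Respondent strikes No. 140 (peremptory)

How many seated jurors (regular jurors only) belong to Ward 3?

Removed: #128, #132, #133, #134, #136, #138, #140, #141.
Seated jurors 1–6: #127, #129, #130, #131, #135, #137 (alternates #139, #142, #143 not counted).
Of those, in Ward 3: #129, #130, #131 → 3.

3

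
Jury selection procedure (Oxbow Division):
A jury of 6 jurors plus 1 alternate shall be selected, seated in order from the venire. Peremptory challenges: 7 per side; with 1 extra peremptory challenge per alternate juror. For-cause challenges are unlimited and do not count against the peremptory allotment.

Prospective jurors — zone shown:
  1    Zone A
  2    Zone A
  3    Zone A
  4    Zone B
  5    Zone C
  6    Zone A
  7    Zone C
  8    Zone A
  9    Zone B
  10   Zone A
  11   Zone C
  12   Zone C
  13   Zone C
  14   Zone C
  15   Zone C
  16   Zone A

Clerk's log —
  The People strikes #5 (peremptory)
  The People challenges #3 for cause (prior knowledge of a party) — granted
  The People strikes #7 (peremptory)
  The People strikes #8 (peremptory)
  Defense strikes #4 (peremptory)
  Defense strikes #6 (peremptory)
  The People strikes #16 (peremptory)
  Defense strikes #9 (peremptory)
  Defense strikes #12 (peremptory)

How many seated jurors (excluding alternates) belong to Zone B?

Removed: #3, #4, #5, #6, #7, #8, #9, #12, #16.
Seated jurors 1–6: #1, #2, #10, #11, #13, #14 (alternates #15 not counted).
None of those are in Zone B → 0.

0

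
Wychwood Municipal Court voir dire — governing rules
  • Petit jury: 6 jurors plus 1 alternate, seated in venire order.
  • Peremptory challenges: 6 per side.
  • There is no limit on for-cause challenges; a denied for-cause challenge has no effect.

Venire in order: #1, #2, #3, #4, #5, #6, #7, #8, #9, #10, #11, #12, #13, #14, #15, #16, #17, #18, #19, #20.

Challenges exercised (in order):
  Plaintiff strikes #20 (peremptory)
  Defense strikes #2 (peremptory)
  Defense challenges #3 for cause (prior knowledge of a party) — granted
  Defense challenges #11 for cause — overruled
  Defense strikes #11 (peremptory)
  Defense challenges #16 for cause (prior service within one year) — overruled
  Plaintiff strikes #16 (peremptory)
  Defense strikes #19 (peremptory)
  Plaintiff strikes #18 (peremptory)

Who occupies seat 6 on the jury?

Removed: #2, #3, #11, #16, #18, #19, #20.
Filling seats in venire order through position 6: #1, #4, #5, #6, #7, #8.
So seat 6 is #8.

8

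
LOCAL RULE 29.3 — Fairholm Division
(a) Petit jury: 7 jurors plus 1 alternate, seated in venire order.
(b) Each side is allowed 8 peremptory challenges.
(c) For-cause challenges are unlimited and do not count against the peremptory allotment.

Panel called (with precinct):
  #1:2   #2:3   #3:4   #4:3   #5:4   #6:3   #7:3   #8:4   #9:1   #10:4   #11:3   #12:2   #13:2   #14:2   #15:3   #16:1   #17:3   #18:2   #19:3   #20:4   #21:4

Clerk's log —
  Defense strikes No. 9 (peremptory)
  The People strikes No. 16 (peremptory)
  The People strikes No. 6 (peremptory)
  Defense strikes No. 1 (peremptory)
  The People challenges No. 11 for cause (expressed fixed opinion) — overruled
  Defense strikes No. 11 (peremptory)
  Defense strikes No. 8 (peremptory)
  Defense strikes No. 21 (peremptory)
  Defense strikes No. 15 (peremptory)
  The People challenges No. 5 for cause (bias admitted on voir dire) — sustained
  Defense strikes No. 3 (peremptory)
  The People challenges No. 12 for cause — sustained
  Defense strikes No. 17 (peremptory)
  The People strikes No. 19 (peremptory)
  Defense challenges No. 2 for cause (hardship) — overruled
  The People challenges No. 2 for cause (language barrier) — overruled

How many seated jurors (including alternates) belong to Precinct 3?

3

Removed: #1, #3, #5, #6, #8, #9, #11, #12, #15, #16, #17, #19, #21.
Seated (8 incl. alternates): #2, #4, #7, #10, #13, #14, #18, #20.
Of those, in Precinct 3: #2, #4, #7 → 3.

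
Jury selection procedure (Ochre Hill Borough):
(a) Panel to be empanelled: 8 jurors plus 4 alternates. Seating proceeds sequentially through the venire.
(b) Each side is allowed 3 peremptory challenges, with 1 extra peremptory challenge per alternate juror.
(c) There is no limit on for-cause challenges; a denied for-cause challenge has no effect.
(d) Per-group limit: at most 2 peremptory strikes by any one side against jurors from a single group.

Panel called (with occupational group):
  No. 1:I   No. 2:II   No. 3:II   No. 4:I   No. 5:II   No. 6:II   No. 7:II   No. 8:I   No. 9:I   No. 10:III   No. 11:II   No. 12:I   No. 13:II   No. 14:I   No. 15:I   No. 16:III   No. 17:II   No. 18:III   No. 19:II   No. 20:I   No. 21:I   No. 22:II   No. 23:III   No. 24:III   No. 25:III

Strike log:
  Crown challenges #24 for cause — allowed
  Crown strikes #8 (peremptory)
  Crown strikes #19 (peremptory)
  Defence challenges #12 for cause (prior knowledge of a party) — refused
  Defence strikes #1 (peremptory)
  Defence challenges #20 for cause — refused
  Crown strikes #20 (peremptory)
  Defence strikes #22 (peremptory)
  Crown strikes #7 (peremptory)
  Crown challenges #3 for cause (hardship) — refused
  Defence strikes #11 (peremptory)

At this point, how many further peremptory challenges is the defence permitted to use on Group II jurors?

Defence peremptories so far: #1, #22, #11 — 3 of 7 used, 4 left overall.
Against Group II: #22, #11 — 2 used; per-group cap 2 leaves 0.
Binding limit: min(4, 0) = 0.

0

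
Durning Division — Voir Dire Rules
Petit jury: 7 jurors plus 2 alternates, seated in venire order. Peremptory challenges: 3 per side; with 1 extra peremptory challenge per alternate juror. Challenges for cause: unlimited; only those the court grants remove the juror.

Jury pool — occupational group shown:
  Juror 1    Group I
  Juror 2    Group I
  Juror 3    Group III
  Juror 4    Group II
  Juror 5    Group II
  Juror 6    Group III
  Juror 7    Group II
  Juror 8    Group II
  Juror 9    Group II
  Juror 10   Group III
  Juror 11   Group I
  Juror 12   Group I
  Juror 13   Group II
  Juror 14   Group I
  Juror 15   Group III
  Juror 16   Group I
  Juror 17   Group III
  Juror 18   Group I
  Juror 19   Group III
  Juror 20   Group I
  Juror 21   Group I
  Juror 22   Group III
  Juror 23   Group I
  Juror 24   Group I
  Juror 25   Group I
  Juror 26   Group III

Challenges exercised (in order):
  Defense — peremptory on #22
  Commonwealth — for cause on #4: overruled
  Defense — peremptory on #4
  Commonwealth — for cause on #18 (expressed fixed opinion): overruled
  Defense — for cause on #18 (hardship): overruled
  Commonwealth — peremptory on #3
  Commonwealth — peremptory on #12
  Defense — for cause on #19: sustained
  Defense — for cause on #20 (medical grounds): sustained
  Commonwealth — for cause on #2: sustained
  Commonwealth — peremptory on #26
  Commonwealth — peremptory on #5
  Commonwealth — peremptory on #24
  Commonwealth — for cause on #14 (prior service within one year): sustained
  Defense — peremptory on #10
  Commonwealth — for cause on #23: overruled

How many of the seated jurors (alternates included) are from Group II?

4

Removed: #2, #3, #4, #5, #10, #12, #14, #19, #20, #22, #24, #26.
Seated (9 incl. alternates): #1, #6, #7, #8, #9, #11, #13, #15, #16.
Of those, in Group II: #7, #8, #9, #13 → 4.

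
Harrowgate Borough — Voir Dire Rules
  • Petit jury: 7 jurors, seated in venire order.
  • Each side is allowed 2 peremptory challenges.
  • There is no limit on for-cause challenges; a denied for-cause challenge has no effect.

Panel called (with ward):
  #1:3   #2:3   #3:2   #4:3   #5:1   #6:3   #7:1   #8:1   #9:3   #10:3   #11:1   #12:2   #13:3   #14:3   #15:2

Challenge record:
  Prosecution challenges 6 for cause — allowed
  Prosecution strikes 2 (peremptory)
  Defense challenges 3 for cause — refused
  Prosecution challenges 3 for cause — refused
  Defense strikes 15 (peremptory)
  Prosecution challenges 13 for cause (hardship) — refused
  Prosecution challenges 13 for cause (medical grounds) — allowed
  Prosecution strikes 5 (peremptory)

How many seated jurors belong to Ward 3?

Removed: #2, #5, #6, #13, #15.
Seated jurors 1–7: #1, #3, #4, #7, #8, #9, #10.
Of those, in Ward 3: #1, #4, #9, #10 → 4.

4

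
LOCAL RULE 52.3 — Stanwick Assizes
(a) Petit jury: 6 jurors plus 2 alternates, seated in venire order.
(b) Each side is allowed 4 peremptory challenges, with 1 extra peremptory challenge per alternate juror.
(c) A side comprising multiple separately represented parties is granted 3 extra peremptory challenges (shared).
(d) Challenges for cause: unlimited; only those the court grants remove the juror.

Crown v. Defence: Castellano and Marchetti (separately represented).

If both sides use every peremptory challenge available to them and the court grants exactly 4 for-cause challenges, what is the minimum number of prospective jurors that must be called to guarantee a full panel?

Seats to fill: 6 + 2 alternates = 8.
Peremptories — Crown: 4 + 1×2 = 6; Defence: 4 + 1×2 + 3 = 9; total 15.
For-cause removals: 4.
Minimum venire: 8 + 15 + 4 = 27.

27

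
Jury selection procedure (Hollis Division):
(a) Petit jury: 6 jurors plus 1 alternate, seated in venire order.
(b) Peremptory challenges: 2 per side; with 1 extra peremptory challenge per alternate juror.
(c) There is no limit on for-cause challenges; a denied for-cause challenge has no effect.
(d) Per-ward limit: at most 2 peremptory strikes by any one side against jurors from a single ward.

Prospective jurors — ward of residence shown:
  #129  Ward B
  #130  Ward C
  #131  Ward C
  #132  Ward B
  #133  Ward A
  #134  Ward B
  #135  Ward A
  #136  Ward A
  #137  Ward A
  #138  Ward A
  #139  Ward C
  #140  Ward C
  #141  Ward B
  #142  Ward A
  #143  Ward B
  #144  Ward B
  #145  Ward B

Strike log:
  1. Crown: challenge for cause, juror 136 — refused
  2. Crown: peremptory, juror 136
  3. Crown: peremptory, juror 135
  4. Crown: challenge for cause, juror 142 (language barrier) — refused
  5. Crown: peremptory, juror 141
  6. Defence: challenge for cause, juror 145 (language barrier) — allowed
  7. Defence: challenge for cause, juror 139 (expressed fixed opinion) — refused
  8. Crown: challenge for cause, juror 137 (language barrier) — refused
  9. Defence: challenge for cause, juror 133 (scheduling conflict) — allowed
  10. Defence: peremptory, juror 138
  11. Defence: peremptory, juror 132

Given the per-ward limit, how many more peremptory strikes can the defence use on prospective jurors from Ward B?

Defence peremptories so far: #138, #132 — 2 of 3 used, 1 left overall.
Against Ward B: #132 — 1 used; per-ward cap 2 leaves 1.
Binding limit: min(1, 1) = 1.

1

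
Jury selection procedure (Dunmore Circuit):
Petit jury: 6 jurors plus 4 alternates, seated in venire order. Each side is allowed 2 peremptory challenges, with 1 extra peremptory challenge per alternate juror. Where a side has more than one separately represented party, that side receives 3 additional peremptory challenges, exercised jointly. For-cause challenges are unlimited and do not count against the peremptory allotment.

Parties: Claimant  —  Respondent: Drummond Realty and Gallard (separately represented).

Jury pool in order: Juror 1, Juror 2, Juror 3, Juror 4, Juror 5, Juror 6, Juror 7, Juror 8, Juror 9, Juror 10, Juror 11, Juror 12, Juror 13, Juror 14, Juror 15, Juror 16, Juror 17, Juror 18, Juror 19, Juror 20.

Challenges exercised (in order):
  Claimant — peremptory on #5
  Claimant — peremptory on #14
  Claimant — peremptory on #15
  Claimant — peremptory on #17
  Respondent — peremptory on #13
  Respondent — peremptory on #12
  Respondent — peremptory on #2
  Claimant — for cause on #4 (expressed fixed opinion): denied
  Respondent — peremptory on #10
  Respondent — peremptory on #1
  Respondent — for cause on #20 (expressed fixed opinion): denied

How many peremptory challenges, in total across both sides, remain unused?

Claimant allotment: 2 base + 1 × 4 alternates = 6. Respondent allotment: 2 base + 1 × 4 alternates + 3 multi-party = 9.
Claimant peremptories used: #5, #14, #15, #17 — 4 (the for-cause on #4 doesn't count).
Respondent peremptories used: #13, #12, #2, #10, #1 — 5 (the for-cause on #20 doesn't count).
Remaining: (6 − 4) + (9 − 5) = 6.

6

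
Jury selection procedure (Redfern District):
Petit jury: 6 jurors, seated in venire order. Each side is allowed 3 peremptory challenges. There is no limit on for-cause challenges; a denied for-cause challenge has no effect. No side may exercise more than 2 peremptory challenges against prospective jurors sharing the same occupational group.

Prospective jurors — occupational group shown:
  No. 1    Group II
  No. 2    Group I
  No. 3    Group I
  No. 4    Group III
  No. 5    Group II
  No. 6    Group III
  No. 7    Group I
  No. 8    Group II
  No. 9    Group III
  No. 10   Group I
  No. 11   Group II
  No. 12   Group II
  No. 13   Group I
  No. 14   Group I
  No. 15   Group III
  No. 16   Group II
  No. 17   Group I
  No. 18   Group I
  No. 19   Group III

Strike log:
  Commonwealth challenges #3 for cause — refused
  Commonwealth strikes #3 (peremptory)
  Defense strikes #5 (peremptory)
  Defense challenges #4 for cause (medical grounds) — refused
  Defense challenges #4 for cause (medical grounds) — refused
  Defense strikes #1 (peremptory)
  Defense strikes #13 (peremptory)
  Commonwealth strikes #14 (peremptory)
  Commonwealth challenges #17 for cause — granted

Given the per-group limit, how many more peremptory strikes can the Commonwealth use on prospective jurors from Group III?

1

Commonwealth peremptories so far: #3, #14 — 2 of 3 used, 1 left overall.
Against Group III: none yet — per-group cap 2 leaves 2.
Binding limit: min(1, 2) = 1.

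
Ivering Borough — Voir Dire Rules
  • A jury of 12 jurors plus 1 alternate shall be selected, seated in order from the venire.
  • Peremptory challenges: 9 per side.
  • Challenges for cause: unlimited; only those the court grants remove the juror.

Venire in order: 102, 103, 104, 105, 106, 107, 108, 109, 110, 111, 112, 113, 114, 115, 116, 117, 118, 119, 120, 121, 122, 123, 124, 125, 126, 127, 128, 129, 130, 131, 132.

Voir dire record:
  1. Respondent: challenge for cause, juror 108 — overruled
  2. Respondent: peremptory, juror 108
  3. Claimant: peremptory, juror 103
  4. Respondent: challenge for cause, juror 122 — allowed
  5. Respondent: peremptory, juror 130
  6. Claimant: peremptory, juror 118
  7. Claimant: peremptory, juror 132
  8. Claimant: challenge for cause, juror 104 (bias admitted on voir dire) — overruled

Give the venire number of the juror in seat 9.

112

Removed: #103, #108, #118, #122, #130, #132. (#104 stays — for-cause denied.)
Filling seats in venire order through position 9: #102, #104, #105, #106, #107, #109, #110, #111, #112.
So seat 9 is #112.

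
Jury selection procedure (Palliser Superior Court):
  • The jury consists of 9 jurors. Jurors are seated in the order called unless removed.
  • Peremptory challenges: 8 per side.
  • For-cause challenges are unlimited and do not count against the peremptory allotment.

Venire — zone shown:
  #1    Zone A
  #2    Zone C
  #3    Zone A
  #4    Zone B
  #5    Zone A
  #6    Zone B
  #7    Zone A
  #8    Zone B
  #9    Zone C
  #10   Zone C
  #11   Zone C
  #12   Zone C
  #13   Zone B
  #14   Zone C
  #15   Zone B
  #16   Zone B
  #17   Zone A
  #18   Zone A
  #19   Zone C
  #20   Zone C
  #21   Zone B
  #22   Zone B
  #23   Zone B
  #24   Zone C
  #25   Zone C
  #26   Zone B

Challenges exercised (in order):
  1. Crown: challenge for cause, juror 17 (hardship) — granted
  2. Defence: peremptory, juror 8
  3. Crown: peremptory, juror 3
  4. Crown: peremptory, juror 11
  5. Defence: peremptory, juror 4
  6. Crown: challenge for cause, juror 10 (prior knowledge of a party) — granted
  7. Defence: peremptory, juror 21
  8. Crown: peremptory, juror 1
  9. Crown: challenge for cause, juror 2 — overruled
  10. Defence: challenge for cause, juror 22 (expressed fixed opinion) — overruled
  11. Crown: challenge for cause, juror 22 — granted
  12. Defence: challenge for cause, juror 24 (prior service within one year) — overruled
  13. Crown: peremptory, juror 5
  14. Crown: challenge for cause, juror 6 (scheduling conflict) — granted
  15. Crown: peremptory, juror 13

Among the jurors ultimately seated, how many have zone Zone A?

2

Removed: #1, #3, #4, #5, #6, #8, #10, #11, #13, #17, #21, #22.
Seated jurors 1–9: #2, #7, #9, #12, #14, #15, #16, #18, #19.
Of those, in Zone A: #7, #18 → 2.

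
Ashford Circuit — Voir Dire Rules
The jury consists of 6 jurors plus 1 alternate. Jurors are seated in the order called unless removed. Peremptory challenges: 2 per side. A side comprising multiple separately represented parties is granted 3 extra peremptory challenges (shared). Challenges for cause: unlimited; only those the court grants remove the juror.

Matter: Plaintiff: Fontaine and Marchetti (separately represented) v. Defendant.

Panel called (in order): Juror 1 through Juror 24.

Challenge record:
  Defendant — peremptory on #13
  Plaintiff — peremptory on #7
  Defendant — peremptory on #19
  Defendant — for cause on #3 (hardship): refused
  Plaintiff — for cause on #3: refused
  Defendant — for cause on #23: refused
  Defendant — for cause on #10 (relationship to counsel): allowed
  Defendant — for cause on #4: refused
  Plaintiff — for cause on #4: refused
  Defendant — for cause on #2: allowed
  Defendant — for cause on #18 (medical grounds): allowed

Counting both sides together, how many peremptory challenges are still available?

Plaintiff allotment: 2 base + 3 multi-party = 5. Defendant allotment: 2.
Plaintiff peremptories used: #7 — 1 (for-cause on #3, #4 don't count).
Defendant peremptories used: #13, #19 — 2 (for-cause on #3, #23, #10, #4, #2, #18 don't count).
Remaining: (5 − 1) + (2 − 2) = 4.

4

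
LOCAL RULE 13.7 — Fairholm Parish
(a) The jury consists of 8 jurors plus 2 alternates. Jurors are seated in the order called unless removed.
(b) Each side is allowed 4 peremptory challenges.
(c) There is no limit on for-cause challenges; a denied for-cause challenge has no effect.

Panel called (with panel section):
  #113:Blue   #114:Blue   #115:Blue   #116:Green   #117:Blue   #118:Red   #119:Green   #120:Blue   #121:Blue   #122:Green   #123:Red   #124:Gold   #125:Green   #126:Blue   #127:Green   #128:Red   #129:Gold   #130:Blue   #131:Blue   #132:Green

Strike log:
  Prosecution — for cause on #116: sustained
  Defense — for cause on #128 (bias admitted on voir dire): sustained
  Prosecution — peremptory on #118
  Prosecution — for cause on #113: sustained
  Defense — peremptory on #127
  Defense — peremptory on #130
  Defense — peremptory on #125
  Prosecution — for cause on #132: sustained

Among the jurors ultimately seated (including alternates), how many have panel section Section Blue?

Removed: #113, #116, #118, #125, #127, #128, #130, #132.
Seated (10 incl. alternates): #114, #115, #117, #119, #120, #121, #122, #123, #124, #126.
Of those, in Section Blue: #114, #115, #117, #120, #121, #126 → 6.

6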